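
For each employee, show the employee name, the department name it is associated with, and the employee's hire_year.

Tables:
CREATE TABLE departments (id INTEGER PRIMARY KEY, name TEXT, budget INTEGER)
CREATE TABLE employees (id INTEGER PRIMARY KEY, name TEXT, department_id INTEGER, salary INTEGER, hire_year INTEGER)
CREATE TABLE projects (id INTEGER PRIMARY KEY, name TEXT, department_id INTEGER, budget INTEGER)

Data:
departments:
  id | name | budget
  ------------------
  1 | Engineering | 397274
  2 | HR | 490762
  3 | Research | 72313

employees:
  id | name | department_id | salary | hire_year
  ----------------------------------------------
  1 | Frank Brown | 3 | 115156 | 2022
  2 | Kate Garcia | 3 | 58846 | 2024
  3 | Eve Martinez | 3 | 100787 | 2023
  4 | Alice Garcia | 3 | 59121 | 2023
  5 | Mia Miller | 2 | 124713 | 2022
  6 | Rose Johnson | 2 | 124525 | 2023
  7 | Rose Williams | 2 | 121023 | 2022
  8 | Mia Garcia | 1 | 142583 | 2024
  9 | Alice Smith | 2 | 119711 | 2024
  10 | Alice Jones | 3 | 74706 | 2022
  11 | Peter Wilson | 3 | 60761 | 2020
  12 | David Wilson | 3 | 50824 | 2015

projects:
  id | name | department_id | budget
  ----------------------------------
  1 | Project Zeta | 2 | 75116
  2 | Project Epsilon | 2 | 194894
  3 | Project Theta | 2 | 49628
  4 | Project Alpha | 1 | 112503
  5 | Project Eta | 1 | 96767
SELECT c.name, p.name AS department, c.hire_year FROM employees c JOIN departments p ON c.department_id = p.id

Execution result:
name | department | hire_year
Frank Brown | Research | 2022
Kate Garcia | Research | 2024
Eve Martinez | Research | 2023
Alice Garcia | Research | 2023
Mia Miller | HR | 2022
Rose Johnson | HR | 2023
Rose Williams | HR | 2022
Mia Garcia | Engineering | 2024
Alice Smith | HR | 2024
Alice Jones | Research | 2022
Peter Wilson | Research | 2020
David Wilson | Research | 2015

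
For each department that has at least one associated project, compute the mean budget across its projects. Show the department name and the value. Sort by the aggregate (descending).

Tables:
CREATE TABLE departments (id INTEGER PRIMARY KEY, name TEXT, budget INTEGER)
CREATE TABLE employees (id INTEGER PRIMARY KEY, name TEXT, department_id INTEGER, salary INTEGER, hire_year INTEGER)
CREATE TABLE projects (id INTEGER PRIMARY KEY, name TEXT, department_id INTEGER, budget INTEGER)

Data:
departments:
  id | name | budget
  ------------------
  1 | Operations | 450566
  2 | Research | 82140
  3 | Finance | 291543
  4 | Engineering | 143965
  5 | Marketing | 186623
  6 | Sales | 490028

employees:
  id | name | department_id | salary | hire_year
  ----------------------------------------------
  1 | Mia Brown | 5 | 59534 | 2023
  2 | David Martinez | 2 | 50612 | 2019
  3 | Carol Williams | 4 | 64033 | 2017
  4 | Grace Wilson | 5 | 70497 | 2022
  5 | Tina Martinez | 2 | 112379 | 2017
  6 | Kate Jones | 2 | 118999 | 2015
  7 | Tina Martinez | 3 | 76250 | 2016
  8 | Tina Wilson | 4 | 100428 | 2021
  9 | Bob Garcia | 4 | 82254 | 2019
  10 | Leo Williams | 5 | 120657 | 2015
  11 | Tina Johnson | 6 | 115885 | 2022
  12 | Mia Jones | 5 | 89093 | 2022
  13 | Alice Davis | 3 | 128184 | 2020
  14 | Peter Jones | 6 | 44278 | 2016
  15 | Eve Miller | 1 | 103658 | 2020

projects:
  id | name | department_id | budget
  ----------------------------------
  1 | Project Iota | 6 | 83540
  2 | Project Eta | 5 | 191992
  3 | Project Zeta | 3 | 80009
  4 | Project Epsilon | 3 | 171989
SELECT p.name, AVG(c.budget) AS avg_budget FROM projects c JOIN departments p ON c.department_id = p.id GROUP BY p.id, p.name ORDER BY avg_budget DESC

Execution result:
name | avg_budget
Marketing | 191992.00
Finance | 125999.00
Sales | 83540.00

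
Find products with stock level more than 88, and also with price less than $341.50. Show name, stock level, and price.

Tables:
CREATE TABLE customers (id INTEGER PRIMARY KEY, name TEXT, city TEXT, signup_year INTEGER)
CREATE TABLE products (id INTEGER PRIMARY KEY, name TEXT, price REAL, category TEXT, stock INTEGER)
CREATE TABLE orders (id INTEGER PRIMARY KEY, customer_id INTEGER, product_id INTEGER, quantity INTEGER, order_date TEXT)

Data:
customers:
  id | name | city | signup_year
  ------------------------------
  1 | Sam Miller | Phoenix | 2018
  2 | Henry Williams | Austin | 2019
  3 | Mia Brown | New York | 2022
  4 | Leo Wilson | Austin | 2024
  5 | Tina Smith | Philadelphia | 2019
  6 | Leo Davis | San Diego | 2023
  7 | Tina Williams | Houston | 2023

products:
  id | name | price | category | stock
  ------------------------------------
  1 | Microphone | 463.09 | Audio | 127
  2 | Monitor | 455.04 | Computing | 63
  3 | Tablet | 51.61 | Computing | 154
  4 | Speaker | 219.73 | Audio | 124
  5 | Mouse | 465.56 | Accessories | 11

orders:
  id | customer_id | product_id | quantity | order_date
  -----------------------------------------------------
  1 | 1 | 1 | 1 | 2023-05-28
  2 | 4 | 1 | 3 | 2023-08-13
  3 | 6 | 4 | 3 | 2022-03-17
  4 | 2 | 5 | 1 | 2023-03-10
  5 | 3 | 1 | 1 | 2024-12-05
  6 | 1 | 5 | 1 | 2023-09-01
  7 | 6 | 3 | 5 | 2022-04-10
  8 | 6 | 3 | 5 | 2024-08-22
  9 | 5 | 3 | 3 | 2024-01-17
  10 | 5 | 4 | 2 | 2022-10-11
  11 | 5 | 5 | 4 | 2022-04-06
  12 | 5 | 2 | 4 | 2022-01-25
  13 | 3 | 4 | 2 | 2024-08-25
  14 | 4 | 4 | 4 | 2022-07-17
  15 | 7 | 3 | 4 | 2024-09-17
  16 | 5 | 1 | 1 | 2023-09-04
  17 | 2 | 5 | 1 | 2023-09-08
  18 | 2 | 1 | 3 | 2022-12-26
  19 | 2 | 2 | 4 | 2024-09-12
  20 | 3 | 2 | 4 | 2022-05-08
SELECT name, stock, price FROM products WHERE stock > 88 AND price < 341.5

Execution result:
name | stock | price
Tablet | 154 | 51.61
Speaker | 124 | 219.73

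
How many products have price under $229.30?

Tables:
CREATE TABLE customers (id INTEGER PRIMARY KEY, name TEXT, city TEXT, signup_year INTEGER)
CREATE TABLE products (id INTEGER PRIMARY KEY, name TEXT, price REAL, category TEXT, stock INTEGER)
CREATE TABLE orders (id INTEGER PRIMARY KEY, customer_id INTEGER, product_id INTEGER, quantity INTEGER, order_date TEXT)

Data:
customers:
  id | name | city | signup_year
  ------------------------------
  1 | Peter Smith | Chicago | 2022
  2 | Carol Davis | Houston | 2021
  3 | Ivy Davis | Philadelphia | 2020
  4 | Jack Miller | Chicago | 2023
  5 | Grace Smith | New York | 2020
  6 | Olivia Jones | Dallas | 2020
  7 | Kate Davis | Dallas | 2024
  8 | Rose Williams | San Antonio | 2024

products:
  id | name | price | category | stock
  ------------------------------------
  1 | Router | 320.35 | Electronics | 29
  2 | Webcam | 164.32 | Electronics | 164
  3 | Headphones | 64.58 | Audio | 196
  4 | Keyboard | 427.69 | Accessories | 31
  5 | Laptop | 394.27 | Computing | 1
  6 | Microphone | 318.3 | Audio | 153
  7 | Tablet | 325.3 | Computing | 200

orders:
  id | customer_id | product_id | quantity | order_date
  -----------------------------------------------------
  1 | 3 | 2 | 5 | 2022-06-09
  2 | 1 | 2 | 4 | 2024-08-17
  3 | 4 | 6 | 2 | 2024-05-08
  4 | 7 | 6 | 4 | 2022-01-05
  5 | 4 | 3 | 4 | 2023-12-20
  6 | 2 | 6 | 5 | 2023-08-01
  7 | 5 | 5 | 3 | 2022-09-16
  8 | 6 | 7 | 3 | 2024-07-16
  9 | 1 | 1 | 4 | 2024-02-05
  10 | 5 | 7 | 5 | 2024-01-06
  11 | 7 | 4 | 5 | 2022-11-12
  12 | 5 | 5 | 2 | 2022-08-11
SELECT COUNT(*) FROM products WHERE price < 229.3

Execution result:
2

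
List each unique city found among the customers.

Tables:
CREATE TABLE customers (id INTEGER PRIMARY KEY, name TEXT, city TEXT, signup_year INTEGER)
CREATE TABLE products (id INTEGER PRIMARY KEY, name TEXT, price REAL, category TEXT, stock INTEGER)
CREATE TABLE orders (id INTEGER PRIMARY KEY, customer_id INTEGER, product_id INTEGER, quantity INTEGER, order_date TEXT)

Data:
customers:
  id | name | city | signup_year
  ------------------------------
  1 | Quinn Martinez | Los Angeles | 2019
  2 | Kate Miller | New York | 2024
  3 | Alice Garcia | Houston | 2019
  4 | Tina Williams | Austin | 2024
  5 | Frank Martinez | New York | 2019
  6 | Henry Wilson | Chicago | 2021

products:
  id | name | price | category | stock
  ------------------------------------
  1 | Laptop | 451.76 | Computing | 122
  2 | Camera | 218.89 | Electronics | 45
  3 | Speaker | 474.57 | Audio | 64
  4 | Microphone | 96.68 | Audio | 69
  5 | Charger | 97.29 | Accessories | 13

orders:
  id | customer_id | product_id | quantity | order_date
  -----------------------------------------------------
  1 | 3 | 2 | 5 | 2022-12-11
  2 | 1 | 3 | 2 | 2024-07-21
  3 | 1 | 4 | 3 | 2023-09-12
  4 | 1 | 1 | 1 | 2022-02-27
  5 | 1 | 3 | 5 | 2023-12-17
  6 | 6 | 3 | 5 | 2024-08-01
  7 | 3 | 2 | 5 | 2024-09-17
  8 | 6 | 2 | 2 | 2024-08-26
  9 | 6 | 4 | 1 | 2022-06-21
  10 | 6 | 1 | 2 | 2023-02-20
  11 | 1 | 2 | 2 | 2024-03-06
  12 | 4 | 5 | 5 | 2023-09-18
SELECT DISTINCT city FROM customers

Execution result:
city
Los Angeles
New York
Houston
Austin
Chicago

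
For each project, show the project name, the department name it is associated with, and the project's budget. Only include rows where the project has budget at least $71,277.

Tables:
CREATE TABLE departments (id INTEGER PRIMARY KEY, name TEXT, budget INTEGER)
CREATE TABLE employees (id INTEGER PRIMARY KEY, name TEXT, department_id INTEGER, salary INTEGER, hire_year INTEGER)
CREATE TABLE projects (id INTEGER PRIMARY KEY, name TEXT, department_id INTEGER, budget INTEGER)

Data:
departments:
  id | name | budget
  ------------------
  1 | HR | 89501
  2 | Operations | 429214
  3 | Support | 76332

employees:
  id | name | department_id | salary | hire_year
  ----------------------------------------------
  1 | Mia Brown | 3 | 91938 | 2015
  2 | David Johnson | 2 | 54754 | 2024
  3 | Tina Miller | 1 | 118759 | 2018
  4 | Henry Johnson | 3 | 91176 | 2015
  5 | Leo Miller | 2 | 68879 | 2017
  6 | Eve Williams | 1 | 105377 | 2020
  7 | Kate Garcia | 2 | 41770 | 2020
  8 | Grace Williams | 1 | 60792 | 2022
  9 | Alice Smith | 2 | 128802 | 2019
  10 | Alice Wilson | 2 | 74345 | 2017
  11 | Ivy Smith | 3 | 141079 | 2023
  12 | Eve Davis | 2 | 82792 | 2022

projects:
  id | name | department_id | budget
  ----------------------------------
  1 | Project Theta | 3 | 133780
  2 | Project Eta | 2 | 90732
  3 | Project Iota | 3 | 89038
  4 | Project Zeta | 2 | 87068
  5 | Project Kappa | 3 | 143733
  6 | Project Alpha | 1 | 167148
SELECT c.name, p.name AS department, c.budget FROM projects c JOIN departments p ON c.department_id = p.id WHERE c.budget >= 71277

Execution result:
name | department | budget
Project Theta | Support | 133780
Project Eta | Operations | 90732
Project Iota | Support | 89038
Project Zeta | Operations | 87068
Project Kappa | Support | 143733
Project Alpha | HR | 167148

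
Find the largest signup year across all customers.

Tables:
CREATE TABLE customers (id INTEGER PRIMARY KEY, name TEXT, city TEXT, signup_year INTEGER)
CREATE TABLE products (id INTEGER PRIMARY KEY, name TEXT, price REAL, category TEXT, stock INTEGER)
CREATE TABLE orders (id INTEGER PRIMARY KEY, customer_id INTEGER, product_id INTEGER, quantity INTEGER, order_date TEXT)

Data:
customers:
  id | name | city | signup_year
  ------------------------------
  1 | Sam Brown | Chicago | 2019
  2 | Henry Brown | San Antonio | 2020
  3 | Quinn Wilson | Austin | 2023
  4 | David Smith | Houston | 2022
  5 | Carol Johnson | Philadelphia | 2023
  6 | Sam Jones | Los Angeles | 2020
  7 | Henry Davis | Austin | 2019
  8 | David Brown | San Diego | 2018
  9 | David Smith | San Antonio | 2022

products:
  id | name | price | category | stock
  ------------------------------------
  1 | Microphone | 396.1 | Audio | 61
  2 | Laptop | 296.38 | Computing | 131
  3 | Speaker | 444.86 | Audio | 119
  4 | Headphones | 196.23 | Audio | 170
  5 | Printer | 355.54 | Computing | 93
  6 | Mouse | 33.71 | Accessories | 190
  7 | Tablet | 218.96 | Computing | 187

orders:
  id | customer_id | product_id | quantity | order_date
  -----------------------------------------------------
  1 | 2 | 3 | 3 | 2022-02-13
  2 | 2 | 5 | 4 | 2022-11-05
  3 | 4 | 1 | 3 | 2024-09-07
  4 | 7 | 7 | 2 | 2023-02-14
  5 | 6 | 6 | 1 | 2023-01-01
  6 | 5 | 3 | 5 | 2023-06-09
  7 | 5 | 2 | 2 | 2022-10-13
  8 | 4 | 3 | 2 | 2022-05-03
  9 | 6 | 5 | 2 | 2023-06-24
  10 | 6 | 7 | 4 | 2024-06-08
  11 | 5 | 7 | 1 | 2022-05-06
SELECT MAX(signup_year) FROM customers

Execution result:
2023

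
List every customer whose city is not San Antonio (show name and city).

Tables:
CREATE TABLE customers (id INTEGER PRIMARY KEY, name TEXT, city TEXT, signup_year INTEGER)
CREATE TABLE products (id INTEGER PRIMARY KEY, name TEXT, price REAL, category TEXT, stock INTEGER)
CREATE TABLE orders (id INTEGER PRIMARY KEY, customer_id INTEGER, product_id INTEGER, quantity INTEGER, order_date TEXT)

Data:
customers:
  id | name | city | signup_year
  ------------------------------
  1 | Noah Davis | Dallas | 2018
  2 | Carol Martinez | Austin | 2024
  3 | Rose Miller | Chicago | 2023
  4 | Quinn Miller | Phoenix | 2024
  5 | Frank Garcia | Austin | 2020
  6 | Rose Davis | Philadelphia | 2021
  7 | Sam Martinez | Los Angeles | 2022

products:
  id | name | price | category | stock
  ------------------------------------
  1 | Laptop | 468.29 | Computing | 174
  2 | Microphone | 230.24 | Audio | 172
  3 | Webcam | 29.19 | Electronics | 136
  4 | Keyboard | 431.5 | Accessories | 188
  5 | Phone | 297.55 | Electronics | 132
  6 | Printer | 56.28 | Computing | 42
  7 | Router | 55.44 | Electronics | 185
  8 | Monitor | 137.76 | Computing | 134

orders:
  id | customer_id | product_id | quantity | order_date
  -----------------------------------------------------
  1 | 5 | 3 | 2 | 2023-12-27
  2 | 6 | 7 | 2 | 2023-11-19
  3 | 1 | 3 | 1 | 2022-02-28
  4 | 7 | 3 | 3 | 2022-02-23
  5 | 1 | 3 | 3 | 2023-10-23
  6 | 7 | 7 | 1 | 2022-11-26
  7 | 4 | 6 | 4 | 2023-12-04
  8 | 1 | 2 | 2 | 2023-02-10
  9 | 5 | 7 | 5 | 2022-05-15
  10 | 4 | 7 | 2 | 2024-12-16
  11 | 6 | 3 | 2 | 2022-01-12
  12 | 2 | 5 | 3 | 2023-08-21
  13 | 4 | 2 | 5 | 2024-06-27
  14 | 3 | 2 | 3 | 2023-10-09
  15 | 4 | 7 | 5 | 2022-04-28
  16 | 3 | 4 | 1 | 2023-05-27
SELECT name, city FROM customers WHERE city <> 'San Antonio'

Execution result:
name | city
Noah Davis | Dallas
Carol Martinez | Austin
Rose Miller | Chicago
Quinn Miller | Phoenix
Frank Garcia | Austin
Rose Davis | Philadelphia
Sam Martinez | Los Angeles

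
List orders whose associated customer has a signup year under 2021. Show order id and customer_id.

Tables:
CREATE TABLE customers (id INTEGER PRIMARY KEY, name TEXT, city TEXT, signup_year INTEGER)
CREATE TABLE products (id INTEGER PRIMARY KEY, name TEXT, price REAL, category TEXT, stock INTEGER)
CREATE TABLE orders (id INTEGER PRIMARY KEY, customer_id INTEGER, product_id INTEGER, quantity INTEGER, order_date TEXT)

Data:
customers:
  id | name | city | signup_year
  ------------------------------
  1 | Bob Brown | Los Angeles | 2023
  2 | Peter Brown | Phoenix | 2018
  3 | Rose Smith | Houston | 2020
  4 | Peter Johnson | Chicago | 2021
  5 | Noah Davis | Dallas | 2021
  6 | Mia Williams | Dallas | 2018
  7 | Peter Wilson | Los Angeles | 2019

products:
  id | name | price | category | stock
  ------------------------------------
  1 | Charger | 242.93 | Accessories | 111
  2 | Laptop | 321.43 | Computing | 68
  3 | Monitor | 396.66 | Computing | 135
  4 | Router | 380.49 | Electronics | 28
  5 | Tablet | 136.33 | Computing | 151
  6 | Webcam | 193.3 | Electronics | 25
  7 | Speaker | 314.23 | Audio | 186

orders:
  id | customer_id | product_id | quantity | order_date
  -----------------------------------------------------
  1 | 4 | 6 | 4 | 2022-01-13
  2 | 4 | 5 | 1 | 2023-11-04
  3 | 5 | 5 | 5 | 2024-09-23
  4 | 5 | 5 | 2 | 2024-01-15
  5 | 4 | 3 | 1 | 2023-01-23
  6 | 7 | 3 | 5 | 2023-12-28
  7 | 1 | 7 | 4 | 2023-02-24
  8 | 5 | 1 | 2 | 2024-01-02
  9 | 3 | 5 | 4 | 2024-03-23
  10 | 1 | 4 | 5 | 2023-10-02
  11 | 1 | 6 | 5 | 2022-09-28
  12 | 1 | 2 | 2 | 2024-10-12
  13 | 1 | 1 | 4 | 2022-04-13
SELECT id, customer_id FROM orders WHERE customer_id IN (SELECT id FROM customers WHERE signup_year < 2021)

Execution result:
id | customer_id
6 | 7
9 | 3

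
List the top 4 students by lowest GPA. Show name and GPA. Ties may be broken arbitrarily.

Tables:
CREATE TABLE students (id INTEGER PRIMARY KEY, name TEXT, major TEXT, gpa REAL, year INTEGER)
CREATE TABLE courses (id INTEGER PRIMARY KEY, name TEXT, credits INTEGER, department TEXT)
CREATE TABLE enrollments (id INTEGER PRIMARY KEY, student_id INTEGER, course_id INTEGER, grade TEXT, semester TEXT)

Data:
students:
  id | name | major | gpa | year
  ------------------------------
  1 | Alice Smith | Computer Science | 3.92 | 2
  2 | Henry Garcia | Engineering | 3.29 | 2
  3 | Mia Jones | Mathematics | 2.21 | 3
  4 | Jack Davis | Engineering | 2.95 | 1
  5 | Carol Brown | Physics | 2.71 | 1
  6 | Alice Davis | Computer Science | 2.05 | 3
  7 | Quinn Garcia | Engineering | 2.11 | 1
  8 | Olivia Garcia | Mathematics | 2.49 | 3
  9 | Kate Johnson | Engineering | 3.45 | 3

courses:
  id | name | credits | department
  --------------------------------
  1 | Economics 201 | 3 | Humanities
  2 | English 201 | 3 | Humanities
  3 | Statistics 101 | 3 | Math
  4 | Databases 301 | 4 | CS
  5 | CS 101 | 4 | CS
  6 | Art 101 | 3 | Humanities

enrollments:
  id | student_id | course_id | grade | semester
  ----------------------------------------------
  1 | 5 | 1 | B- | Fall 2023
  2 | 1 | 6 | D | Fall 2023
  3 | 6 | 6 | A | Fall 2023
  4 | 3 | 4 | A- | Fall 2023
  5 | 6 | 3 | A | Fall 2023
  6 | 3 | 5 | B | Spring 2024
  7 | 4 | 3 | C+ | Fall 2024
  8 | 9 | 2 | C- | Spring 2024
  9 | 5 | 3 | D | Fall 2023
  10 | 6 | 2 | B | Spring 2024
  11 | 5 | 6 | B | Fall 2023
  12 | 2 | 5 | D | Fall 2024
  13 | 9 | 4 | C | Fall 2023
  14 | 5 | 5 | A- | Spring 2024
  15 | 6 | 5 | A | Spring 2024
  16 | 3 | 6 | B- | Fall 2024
SELECT name, gpa FROM students ORDER BY gpa ASC LIMIT 4

Execution result:
name | gpa
Alice Davis | 2.05
Quinn Garcia | 2.11
Mia Jones | 2.21
Olivia Garcia | 2.49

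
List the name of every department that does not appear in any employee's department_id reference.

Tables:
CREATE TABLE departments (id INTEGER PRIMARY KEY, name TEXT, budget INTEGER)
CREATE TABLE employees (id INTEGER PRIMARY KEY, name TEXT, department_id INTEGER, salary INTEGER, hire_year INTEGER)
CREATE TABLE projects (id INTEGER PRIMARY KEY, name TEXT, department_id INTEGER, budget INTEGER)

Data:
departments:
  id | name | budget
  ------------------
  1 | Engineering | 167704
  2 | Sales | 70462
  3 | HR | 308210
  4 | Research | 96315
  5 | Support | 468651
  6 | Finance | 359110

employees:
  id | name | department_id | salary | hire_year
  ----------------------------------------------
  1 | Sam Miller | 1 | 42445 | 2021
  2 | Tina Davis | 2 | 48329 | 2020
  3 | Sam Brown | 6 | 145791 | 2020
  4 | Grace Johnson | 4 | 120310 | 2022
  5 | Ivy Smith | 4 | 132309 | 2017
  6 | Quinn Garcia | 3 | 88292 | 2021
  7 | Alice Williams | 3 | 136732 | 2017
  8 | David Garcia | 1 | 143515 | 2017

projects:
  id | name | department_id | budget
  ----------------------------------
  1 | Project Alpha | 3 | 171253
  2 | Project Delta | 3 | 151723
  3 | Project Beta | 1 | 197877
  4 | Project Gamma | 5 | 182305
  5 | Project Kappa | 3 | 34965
SELECT p.name FROM departments p LEFT JOIN employees c ON c.department_id = p.id WHERE c.id IS NULL

Execution result:
Support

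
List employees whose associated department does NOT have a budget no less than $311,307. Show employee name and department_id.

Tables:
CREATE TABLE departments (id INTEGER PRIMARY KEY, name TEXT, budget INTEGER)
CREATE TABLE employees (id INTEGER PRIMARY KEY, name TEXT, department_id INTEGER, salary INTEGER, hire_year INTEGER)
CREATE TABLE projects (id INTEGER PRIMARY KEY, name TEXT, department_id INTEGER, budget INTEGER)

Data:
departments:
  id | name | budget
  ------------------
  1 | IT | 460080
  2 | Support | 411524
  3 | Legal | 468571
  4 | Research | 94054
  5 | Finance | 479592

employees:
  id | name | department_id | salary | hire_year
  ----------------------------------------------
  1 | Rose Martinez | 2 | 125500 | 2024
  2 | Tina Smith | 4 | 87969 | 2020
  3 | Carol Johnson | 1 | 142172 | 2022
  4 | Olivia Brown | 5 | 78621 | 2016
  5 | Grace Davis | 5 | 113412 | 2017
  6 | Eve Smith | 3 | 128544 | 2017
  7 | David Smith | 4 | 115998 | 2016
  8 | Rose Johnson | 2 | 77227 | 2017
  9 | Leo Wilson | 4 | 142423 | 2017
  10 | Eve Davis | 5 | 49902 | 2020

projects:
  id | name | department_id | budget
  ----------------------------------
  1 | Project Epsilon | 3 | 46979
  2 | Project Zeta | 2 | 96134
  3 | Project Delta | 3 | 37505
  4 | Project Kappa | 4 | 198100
SELECT name, department_id FROM employees WHERE department_id NOT IN (SELECT id FROM departments WHERE budget >= 311307)

Execution result:
name | department_id
Tina Smith | 4
David Smith | 4
Leo Wilson | 4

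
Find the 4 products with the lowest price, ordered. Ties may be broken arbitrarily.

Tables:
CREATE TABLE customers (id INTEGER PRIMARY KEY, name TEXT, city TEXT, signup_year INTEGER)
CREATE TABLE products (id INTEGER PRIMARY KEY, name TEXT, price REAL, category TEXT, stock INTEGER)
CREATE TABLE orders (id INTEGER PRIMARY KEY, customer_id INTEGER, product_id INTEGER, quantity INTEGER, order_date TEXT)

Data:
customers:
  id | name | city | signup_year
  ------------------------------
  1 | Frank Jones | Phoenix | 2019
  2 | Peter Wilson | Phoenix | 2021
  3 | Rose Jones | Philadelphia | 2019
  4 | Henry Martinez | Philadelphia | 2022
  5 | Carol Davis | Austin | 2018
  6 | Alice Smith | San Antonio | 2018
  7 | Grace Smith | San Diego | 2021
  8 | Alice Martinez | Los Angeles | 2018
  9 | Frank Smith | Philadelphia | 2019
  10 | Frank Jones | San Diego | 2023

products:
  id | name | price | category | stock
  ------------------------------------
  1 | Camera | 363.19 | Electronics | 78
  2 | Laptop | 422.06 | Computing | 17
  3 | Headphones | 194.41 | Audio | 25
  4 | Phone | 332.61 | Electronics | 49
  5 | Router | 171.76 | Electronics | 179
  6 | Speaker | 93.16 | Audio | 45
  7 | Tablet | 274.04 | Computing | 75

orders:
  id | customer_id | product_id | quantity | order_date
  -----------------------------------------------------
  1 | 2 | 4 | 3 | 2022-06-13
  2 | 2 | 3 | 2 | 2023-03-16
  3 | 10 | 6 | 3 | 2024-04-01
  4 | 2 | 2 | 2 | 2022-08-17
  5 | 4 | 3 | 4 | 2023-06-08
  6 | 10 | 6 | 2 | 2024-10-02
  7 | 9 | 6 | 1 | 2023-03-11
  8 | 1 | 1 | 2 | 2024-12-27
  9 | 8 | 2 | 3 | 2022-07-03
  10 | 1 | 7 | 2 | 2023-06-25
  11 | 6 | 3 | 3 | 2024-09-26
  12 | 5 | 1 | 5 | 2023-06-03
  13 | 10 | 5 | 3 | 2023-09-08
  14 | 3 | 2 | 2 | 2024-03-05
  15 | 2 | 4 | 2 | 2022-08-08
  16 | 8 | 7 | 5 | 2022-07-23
SELECT name, price FROM products ORDER BY price ASC LIMIT 4

Execution result:
name | price
Speaker | 93.16
Router | 171.76
Headphones | 194.41
Tablet | 274.04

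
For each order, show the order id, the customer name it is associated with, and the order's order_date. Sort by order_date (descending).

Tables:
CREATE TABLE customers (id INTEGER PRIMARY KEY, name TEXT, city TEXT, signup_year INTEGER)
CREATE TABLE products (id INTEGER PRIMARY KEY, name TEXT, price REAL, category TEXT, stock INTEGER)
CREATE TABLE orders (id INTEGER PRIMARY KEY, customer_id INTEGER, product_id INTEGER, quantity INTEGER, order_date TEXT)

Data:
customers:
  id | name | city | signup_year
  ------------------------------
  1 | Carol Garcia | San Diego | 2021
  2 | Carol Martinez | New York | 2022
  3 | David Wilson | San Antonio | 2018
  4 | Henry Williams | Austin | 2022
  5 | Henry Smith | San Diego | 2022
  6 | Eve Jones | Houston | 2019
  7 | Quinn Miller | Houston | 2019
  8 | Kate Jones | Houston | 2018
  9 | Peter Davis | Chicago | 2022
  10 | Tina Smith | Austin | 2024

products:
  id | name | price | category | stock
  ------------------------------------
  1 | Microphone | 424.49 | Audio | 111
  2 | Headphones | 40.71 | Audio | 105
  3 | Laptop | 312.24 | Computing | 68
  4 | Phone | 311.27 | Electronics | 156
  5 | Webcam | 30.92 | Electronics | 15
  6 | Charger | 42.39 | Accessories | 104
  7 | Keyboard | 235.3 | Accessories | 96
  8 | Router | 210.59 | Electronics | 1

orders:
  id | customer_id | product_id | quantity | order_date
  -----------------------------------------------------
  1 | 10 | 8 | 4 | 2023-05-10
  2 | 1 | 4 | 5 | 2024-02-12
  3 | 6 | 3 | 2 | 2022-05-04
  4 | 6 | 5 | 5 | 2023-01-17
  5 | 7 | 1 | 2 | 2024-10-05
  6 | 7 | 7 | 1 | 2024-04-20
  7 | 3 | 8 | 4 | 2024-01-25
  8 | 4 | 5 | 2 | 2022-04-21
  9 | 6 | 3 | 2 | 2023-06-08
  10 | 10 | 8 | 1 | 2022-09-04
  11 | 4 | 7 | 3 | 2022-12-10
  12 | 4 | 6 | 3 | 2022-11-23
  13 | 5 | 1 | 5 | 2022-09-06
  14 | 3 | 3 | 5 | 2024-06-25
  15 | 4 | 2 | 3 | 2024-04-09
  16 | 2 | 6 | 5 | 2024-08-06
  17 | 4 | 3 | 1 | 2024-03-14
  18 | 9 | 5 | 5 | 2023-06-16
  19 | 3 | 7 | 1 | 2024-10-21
SELECT c.id, p.name AS customer, c.order_date FROM orders c JOIN customers p ON c.customer_id = p.id ORDER BY c.order_date DESC

Execution result:
id | customer | order_date
19 | David Wilson | 2024-10-21
5 | Quinn Miller | 2024-10-05
16 | Carol Martinez | 2024-08-06
14 | David Wilson | 2024-06-25
6 | Quinn Miller | 2024-04-20
15 | Henry Williams | 2024-04-09
17 | Henry Williams | 2024-03-14
2 | Carol Garcia | 2024-02-12
7 | David Wilson | 2024-01-25
18 | Peter Davis | 2023-06-16
9 | Eve Jones | 2023-06-08
1 | Tina Smith | 2023-05-10
4 | Eve Jones | 2023-01-17
11 | Henry Williams | 2022-12-10
12 | Henry Williams | 2022-11-23
13 | Henry Smith | 2022-09-06
10 | Tina Smith | 2022-09-04
3 | Eve Jones | 2022-05-04
8 | Henry Williams | 2022-04-21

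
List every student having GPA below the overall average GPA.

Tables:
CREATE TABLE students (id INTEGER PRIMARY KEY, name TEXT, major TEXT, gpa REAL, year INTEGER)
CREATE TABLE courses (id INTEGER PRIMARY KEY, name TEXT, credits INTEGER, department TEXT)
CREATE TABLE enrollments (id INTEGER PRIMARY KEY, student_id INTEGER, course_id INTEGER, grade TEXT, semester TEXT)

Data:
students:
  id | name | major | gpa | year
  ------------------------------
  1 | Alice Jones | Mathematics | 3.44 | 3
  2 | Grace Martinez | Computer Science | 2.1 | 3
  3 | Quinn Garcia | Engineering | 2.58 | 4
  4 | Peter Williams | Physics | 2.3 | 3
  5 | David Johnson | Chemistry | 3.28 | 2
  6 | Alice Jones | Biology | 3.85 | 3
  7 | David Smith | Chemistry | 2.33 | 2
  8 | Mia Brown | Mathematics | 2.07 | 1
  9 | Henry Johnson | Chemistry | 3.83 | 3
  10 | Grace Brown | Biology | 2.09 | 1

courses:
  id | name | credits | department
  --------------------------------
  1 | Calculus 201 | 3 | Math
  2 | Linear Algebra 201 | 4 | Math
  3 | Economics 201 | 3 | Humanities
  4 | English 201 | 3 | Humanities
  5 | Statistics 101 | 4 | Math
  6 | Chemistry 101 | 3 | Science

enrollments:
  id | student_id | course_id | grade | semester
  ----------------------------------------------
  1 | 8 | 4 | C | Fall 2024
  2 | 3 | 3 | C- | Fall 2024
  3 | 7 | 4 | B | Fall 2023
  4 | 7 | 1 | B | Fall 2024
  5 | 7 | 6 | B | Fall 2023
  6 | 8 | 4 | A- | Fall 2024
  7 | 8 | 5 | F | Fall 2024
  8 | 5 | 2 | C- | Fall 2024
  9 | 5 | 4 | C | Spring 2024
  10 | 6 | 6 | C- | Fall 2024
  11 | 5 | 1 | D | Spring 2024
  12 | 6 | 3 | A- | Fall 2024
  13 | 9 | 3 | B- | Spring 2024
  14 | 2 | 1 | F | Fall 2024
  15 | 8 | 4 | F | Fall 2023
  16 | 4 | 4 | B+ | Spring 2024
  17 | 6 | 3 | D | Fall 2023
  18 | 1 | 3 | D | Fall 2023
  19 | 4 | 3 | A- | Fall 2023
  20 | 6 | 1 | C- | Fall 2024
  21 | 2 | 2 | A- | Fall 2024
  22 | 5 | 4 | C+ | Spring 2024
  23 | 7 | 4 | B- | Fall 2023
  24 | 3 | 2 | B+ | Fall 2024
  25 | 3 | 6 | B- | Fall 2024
SELECT name, gpa FROM students WHERE gpa < (SELECT AVG(gpa) FROM students)

Execution result:
name | gpa
Grace Martinez | 2.10
Quinn Garcia | 2.58
Peter Williams | 2.30
David Smith | 2.33
Mia Brown | 2.07
Grace Brown | 2.09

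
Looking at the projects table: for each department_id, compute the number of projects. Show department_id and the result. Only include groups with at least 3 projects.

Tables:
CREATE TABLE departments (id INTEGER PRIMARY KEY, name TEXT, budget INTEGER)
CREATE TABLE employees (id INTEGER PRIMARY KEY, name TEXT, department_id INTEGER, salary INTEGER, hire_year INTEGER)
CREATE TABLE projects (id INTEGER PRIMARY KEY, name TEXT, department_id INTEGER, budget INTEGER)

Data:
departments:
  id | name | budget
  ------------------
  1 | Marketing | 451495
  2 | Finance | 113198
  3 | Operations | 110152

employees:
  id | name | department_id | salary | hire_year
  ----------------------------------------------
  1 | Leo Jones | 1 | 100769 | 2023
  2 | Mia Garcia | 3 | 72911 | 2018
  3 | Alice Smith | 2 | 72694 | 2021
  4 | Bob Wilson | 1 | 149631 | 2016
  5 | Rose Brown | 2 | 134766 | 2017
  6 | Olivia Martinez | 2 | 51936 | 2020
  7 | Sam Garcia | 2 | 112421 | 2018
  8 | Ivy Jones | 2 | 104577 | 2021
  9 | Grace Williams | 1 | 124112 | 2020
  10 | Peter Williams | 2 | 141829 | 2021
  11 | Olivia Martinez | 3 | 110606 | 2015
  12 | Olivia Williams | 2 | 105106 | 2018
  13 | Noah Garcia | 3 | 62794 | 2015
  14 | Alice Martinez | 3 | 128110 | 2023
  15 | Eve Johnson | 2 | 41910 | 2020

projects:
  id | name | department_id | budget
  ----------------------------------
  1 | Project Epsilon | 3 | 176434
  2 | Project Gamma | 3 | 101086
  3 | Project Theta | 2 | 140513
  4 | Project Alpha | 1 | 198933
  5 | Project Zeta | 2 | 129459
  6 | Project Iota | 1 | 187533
SELECT department_id, COUNT(*) AS n FROM projects GROUP BY department_id HAVING COUNT(*) >= 3

Execution result:
(no rows)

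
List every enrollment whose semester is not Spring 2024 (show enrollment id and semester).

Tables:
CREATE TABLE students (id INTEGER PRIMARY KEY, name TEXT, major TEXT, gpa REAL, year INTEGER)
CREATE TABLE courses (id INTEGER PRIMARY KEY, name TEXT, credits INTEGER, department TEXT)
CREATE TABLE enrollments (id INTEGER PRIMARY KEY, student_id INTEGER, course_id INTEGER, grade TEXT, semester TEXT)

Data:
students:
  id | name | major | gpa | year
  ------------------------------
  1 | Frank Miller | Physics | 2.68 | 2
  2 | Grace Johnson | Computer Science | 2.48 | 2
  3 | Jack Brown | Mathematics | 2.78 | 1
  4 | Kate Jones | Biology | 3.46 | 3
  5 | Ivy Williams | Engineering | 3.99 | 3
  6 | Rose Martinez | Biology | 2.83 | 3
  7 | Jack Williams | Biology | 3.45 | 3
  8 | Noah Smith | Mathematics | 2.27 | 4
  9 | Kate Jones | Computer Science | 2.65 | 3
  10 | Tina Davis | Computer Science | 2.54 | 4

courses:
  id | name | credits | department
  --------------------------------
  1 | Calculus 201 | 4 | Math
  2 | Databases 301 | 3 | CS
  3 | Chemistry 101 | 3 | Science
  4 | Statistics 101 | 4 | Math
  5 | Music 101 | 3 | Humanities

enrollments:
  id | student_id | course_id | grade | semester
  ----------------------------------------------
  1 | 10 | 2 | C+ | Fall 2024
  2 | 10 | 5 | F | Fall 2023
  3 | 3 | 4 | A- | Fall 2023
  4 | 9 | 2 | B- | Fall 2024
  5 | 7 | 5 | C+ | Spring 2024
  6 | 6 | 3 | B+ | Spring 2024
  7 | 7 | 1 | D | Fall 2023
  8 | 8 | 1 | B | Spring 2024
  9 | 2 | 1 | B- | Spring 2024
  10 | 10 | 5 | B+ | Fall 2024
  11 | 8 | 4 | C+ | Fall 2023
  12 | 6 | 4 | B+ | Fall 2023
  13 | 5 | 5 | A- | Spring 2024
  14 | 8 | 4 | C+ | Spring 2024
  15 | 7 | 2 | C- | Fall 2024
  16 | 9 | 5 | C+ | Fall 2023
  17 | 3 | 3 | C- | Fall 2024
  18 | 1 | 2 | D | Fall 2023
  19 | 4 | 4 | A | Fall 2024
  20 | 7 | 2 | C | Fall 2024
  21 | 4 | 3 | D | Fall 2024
SELECT id, semester FROM enrollments WHERE semester <> 'Spring 2024'

Execution result:
id | semester
1 | Fall 2024
2 | Fall 2023
3 | Fall 2023
4 | Fall 2024
7 | Fall 2023
10 | Fall 2024
11 | Fall 2023
12 | Fall 2023
15 | Fall 2024
16 | Fall 2023
17 | Fall 2024
18 | Fall 2023
19 | Fall 2024
20 | Fall 2024
21 | Fall 2024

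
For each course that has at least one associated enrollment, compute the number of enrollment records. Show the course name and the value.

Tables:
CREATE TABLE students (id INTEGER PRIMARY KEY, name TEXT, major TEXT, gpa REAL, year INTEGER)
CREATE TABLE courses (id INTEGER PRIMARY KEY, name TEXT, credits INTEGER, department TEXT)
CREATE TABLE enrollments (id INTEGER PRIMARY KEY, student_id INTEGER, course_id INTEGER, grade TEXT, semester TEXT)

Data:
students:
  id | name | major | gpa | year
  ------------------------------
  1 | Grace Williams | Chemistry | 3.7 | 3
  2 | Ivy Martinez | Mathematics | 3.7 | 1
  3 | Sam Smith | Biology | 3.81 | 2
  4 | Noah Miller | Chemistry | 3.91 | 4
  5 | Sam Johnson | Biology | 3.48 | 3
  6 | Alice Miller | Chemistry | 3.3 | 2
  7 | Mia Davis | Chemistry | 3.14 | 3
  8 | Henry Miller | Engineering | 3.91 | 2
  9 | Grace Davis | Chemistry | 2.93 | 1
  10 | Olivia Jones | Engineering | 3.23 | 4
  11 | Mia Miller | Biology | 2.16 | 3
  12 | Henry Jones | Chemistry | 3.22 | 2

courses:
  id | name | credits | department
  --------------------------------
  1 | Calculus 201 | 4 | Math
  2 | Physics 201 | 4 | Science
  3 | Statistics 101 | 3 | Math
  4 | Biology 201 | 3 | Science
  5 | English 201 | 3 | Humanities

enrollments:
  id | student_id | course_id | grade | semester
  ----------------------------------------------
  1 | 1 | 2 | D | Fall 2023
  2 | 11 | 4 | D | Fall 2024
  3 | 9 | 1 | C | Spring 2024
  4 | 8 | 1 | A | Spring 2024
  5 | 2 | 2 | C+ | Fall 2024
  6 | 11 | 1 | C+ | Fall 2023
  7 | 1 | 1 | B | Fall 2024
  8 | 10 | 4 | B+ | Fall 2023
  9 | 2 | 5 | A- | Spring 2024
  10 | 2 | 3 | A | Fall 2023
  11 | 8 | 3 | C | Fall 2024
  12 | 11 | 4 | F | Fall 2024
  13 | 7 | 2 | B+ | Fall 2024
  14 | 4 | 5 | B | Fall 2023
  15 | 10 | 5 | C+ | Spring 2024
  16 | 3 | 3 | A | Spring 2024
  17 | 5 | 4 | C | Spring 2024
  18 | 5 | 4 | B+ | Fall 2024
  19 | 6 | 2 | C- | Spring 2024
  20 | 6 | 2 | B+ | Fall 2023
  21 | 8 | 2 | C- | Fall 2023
SELECT p.name, COUNT(*) AS n FROM enrollments c JOIN courses p ON c.course_id = p.id GROUP BY p.id, p.name

Execution result:
name | n
Calculus 201 | 4
Physics 201 | 6
Statistics 101 | 3
Biology 201 | 5
English 201 | 3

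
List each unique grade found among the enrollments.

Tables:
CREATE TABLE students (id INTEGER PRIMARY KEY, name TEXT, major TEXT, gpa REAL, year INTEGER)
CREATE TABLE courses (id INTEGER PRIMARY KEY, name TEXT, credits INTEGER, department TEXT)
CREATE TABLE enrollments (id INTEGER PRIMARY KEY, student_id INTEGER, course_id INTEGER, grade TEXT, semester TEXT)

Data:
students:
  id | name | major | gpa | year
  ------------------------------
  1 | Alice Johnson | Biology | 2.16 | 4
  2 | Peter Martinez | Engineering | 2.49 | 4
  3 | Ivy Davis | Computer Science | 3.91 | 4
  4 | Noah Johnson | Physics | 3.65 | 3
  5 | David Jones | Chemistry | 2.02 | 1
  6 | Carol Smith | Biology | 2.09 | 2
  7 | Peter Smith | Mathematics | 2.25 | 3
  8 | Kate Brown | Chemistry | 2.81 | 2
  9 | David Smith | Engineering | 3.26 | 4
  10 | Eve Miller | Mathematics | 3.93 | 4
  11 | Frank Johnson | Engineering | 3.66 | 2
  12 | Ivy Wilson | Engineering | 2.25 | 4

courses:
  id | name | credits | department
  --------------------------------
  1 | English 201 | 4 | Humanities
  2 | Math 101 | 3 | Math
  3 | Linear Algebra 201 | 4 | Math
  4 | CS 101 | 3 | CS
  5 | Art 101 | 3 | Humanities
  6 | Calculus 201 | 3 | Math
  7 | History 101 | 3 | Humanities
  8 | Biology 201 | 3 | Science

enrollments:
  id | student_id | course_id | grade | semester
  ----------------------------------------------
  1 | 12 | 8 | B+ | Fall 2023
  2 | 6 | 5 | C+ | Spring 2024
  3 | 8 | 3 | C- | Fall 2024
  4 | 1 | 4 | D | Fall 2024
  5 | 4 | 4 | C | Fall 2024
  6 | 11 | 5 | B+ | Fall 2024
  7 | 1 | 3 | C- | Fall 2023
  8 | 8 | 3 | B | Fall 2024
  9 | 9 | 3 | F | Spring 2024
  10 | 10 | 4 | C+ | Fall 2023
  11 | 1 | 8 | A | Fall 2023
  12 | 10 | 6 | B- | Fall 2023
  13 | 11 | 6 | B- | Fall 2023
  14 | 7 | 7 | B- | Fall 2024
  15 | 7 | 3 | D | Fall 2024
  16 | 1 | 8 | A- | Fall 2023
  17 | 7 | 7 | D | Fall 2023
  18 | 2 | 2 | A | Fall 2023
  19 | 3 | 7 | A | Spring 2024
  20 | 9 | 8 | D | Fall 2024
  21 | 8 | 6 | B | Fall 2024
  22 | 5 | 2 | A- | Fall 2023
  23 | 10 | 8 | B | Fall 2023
SELECT DISTINCT grade FROM enrollments

Execution result:
grade
B+
C+
C-
D
C
B
F
A
B-
A-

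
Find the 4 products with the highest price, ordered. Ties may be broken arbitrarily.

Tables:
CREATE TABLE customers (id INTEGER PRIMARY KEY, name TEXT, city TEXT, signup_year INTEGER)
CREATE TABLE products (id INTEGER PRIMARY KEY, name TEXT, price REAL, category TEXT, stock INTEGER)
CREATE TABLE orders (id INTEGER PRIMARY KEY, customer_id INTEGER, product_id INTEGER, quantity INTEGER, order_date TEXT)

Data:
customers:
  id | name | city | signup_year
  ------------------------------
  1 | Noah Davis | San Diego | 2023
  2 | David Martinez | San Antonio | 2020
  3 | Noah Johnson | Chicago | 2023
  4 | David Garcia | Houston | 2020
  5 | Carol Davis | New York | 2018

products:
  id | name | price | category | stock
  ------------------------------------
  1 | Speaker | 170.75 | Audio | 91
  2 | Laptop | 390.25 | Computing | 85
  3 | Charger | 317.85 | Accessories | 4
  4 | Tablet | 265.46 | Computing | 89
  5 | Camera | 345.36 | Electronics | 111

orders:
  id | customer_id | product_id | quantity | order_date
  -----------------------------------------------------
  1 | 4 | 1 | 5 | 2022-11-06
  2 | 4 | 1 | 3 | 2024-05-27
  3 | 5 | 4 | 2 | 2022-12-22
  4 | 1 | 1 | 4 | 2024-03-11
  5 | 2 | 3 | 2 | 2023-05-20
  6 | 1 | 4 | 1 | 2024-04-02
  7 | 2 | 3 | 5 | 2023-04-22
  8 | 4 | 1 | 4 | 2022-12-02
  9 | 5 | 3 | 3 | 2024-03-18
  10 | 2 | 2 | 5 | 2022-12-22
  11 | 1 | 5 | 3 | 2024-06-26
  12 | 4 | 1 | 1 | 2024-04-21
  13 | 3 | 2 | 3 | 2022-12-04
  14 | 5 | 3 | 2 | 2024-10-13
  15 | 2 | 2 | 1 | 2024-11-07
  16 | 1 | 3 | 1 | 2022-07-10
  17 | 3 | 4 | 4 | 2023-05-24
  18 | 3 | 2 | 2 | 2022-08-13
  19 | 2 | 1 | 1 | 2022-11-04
SELECT name, price FROM products ORDER BY price DESC LIMIT 4

Execution result:
name | price
Laptop | 390.25
Camera | 345.36
Charger | 317.85
Tablet | 265.46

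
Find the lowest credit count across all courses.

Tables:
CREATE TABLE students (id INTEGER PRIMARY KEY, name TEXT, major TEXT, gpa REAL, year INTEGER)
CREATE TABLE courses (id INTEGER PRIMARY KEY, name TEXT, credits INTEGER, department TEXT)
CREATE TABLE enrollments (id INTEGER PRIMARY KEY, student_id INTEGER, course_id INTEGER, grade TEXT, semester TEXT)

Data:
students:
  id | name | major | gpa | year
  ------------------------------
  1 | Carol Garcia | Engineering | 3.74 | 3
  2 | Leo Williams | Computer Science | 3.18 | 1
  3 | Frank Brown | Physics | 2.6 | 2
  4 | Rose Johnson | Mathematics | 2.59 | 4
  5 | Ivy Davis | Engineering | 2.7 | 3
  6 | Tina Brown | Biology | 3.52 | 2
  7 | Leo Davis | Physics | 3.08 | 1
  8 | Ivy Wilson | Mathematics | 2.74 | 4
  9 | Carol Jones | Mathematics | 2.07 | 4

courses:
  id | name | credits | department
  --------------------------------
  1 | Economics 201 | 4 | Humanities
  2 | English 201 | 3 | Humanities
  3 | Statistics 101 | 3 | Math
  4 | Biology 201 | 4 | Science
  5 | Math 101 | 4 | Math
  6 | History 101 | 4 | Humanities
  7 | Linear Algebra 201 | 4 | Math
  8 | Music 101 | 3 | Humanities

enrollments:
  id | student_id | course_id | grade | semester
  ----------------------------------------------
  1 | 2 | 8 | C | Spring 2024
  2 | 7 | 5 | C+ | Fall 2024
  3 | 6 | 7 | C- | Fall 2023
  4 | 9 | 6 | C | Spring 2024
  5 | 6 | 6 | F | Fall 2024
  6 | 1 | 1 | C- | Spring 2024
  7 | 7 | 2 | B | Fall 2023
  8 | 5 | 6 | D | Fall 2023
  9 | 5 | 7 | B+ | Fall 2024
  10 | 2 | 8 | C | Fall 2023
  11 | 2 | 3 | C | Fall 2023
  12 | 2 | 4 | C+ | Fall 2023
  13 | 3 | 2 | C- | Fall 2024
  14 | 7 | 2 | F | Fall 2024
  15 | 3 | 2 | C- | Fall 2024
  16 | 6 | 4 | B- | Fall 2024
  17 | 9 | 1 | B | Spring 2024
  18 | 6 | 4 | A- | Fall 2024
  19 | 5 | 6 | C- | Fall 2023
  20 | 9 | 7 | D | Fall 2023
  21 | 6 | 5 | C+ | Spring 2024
SELECT MIN(credits) FROM courses

Execution result:
3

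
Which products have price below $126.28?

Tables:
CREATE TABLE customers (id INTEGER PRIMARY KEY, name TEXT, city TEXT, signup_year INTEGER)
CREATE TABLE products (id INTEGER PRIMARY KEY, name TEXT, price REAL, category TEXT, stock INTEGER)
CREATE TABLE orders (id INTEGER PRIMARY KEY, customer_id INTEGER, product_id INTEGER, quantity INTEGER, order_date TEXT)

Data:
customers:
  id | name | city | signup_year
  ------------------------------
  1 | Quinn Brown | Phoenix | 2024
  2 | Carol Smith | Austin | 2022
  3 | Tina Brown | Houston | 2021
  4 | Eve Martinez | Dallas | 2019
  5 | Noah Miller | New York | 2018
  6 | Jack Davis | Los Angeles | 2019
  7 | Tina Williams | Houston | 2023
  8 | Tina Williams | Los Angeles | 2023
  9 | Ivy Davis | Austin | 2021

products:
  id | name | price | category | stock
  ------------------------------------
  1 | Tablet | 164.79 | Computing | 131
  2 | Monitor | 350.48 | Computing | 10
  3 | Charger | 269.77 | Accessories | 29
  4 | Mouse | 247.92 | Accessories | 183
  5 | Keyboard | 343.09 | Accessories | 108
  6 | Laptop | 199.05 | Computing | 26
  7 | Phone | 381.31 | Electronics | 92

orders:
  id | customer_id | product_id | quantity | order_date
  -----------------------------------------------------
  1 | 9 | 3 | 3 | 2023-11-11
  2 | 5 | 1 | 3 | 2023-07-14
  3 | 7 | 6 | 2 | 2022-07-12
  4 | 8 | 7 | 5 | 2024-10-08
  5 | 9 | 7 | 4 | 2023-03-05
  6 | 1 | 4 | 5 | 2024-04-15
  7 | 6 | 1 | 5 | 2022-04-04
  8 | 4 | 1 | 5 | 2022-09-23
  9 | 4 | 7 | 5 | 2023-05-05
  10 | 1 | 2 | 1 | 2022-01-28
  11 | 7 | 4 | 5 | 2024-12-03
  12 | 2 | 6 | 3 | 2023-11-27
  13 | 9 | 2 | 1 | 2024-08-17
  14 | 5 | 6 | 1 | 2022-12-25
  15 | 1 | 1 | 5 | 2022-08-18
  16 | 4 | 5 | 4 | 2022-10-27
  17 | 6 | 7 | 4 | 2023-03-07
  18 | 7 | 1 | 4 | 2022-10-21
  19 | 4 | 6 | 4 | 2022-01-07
SELECT name, price FROM products WHERE price < 126.28

Execution result:
(no rows)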